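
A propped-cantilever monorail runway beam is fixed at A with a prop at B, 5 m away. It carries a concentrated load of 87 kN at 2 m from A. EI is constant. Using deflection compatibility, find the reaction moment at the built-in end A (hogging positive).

Remove the prop at B; the released (primary) structure is a cantilever built in at A.
Downward deflection at the released point B due to the loads:
  point load 87 at a = 2: Pa²(3L − a)/(6EI) = 754/EI
Tip deflection under a unit load at B: L³/(3EI) = 41.67/EI.
The prop prevents deflection at B: R_B = δ_0/δ_{BB} = 754/41.67 = 18.1 kN.
Moment equilibrium about A: M_A = Σ(load moments about A) − R_B·L = 174 − 18.1×5 = 83.52 kN·m.

M_A = 83.52 kN·m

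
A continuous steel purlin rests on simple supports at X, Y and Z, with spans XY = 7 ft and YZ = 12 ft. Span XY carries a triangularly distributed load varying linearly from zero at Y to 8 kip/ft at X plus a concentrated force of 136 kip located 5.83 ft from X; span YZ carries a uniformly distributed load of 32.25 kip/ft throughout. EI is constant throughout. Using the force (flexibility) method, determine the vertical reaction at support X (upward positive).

Release continuity at Y by inserting a hinge; the redundant is the internal moment M_Y. The primary structure is two simply-supported spans XY and YZ.
Rotations at Y on the released spans (each span's end-slope, ×1/EI):
  span XY: triangular load, peak 8: 7w₀L³/(360EI) = 53.36/EI
  span XY: point load 136 at a = 5.83: Pab(L + a)/(6LEI) = 283.4/EI
  span YZ: UDL 32.25: wL³/(24EI) = 2322/EI
  relative rotation θ_0 = (336.7 + 2322)/EI = 2659/EI
A unit hogging moment at Y produces rotation L₁/(3EI) + L₂/(3EI) = 6.333/EI.
Compatibility: M_Y·(L₁+L₂)/(3EI) = θ_0, giving M_Y = 419.8 kip·ft (hogging).
Span XY, ΣM about X with M_Y applied at Y: R_Y^{XY}·7 = 858.2 + 419.8, so R_Y^{XY} = 182.6 kip and R_X = 164 − 182.6 = -18.57 kip.

R_X = -18.57 kip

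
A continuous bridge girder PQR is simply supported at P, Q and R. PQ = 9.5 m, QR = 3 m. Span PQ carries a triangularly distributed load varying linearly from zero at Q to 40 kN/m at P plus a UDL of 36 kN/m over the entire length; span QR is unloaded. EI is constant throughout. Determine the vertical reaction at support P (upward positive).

Take M_Q as the redundant. Released structure: two simple spans PQ and QR with a hinge at Q.
Discontinuity in slope at Q on the released structure — sum the simple-span end rotations:
  span PQ: triangular load, peak 40: 7w₀L³/(360EI) = 666.8/EI
  span PQ: UDL 36: wL³/(24EI) = 1286/EI
  relative rotation θ_0 = (1953 + 0)/EI = 1953/EI
A unit hogging moment at Q produces rotation L₁/(3EI) + L₂/(3EI) = 4.167/EI.
Compatibility: M_Q·(L₁+L₂)/(3EI) = θ_0, giving M_Q = 468.7 kN·m (hogging).
Span PQ, ΣM about P with M_Q applied at Q: R_Q^{PQ}·9.5 = 2226 + 468.7, so R_Q^{PQ} = 283.7 kN and R_P = 532 − 283.7 = 248.3 kN.

R_P = 248.3 kN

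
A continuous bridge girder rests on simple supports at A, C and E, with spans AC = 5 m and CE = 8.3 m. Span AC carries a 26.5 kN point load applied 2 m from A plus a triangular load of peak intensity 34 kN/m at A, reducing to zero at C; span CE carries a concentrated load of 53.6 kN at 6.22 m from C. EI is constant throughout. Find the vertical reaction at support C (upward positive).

R_C = 71.47 kN

Take M_C as the redundant. Released structure: two simple spans AC and CE with a hinge at C.
Discontinuity in slope at C on the released structure — sum the simple-span end rotations:
  span AC: point load 26.5 at a = 2: Pab(L + a)/(6LEI) = 37.1/EI
  span AC: triangular load, peak 34: 7w₀L³/(360EI) = 82.64/EI
  span CE: point load 53.6 at a = 6.22: Pab(L + b)/(6LEI) = 144.5/EI
  relative rotation θ_0 = (119.7 + 144.5)/EI = 264.3/EI
A unit hogging moment at C produces rotation L₁/(3EI) + L₂/(3EI) = 4.433/EI.
Compatibility: M_C·(L₁+L₂)/(3EI) = θ_0, giving M_C = 59.61 kN·m (hogging).
Span AC, ΣM about A with M_C applied at C: R_C^{AC}·5 = 194.7 + 59.61, so R_C^{AC} = 50.86 kN and R_A = 111.5 − 50.86 = 60.64 kN.
Span CE, ΣM about E: R_C^{CE}·8.3 = 111.5 + 59.61, so R_C^{CE} = 20.61 kN and R_E = 53.6 − 20.61 = 32.99 kN.
R_C = 50.86 + 20.61 = 71.47 kN.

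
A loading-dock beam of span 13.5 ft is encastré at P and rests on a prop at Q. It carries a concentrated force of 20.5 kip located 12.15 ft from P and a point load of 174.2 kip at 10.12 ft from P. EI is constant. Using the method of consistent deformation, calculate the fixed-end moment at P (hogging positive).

Remove the prop at Q; the released (primary) structure is a cantilever built in at P.
Free-end deflection of the primary structure under the applied loading (downward +):
  point load 20.5 at a = 12.15: Pa²(3L − a)/(6EI) = 14299/EI
  point load 174.2 at a = 10.12: Pa²(3L − a)/(6EI) = 90333/EI
  δ_0 = 104632/EI
Tip deflection under a unit load at Q: L³/(3EI) = 820.1/EI.
The prop prevents deflection at Q: R_Q = δ_0/δ_{QQ} = 104632/820.1 = 127.6 kip.
Moment equilibrium about P: M_P = Σ(load moments about P) − R_Q·L = 2012 − 127.6×13.5 = 289.6 kip·ft.

M_P = 289.6 kip·ft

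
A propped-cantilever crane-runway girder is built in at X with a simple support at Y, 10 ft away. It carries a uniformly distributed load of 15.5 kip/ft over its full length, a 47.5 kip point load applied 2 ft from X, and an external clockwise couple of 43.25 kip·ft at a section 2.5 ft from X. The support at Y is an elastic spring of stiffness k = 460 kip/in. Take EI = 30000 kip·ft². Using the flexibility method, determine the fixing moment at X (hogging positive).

M_X = 287.2 kip·ft

Take the reaction at Y as the redundant and release it; the primary structure is a cantilever fixed at X.
Primary-structure tip deflection at Y by superposition:
  UDL 15.5: wL⁴/(8EI) = 19375/EI
  point load 47.5 at a = 2: Pa²(3L − a)/(6EI) = 886.7/EI
  clockwise couple 43.25 at a = 2.5: M₀a(2L − a)/(2EI) = 946.1/EI
  δ_0 = 21208/EI
Flexibility coefficient — unit upward force at Y: δ_{YY} = L³/(3EI) = 333.3/EI.
With EI = 30000 kip·ft²: δ_0 = 0.70693 ft and δ_{YY} = 0.011111 ft/kip.
Compatibility — the spring shortens by R_Y/k under the reaction it provides: δ_0 − R_Y·δ_{YY} = R_Y/k. With 1/k = 1/(460×12) ft/kip = 0.000181 ft/kip, R_Y = δ_0 / (δ_{YY} + 1/k) = 0.70693 / (0.011111 + 0.000181) = 62.6 kip.
Moment equilibrium about X: M_X = Σ(load moments about X) − R_Y·L = 913.2 − 62.6×10 = 287.2 kip·ft.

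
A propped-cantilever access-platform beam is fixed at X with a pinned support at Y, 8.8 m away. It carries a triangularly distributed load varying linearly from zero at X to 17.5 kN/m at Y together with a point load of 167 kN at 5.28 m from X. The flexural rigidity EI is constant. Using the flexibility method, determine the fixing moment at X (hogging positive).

M_X = 325.9 kN·m

Choose R_Y as the redundant. The primary structure is the cantilever fixed at X.
Deflection at Y on the released cantilever, summing each load's contribution:
  triangular load, peak 17.5 at the free end: 11w₀L⁴/(120EI) = 9620/EI
  point load 167 at a = 5.28: Pa²(3L − a)/(6EI) = 16388/EI
  δ_0 = 26008/EI
Tip deflection under a unit load at Y: L³/(3EI) = 227.2/EI.
The prop prevents deflection at Y: R_Y = δ_0/δ_{YY} = 26008/227.2 = 114.5 kN.
Moment equilibrium about X: M_X = Σ(load moments about X) − R_Y·L = 1333 − 114.5×8.8 = 325.9 kN·m.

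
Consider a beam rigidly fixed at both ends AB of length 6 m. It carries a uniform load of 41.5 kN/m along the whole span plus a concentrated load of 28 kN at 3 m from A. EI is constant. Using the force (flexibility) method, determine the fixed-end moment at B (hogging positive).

M_B = 145.5 kN·m

Release both end moments; the primary structure is a simply-supported span AB with redundants M_A and M_B.
Simple-span end rotations at A and B under the given loads:
  at A: UDL 41.5: wL³/(24EI) = 373.5/EI
  at B: UDL 41.5: wL³/(24EI) = 373.5/EI
  at A: point load 28 at a = 3: Pab(L + b)/(6LEI) = 63/EI
  at B: point load 28 at a = 3: Pab(L + a)/(6LEI) = 63/EI
  θ_A0 = 436.5/EI,  θ_B0 = 436.5/EI
Flexibility coefficients: a unit moment at one end gives L/(3EI) there and L/(6EI) at the far end, so f₁₁ = f₂₂ = 2/EI and f₁₂ = f₂₁ = 1/EI.
Compatibility — zero rotation at each built-in end:
  2 M_A + 1 M_B = 436.5
  1 M_A + 2 M_B = 436.5
Solving the pair gives M_A = 145.5 kN·m and M_B = 145.5 kN·m (hogging).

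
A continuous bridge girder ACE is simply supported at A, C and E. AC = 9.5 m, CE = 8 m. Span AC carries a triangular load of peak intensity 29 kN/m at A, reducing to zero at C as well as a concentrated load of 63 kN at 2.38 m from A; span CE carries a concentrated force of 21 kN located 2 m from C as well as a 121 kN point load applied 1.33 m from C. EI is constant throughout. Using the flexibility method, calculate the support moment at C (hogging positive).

Insert a hinge at C; M_C is the redundant, and each span becomes simply supported.
Discontinuity in slope at C on the released structure — sum the simple-span end rotations:
  span AC: triangular load, peak 29: 7w₀L³/(360EI) = 483.5/EI
  span AC: point load 63 at a = 2.38: Pab(L + a)/(6LEI) = 222.5/EI
  span CE: point load 21 at a = 2: Pab(L + b)/(6LEI) = 73.5/EI
  span CE: point load 121 at a = 1.33: Pab(L + b)/(6LEI) = 328.1/EI
  relative rotation θ_0 = (706 + 401.6)/EI = 1108/EI
A unit hogging moment at C produces rotation L₁/(3EI) + L₂/(3EI) = 5.833/EI.
Compatibility: M_C·(L₁+L₂)/(3EI) = θ_0, giving M_C = 189.9 kN·m (hogging).

M_C = 189.9 kN·m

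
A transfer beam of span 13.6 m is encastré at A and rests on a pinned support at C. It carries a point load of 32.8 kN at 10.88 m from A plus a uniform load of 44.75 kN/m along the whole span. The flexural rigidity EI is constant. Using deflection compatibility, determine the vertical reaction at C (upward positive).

R_C = 251.3 kN

Remove the prop at C; the released (primary) structure is a cantilever built in at A.
Downward deflection at the released point C due to the loads:
  point load 32.8 at a = 10.88: Pa²(3L − a)/(6EI) = 19362/EI
  UDL 44.75: wL⁴/(8EI) = 191363/EI
  δ_0 = 210725/EI
Tip deflection under a unit load at C: L³/(3EI) = 838.5/EI.
Compatibility at C: δ_0 − R_C·δ_{CC} = 0, so R_C = 210725/838.5 = 251.3 kN.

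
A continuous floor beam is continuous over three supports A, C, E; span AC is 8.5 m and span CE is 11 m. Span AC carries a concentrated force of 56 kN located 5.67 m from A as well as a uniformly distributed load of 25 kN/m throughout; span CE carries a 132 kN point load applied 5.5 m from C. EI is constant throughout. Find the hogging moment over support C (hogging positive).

Release continuity at C by inserting a hinge; the redundant is the internal moment M_C. The primary structure is two simply-supported spans AC and CE.
Rotations at C on the released spans (each span's end-slope, ×1/EI):
  span AC: point load 56 at a = 5.67: Pab(L + a)/(6LEI) = 249.7/EI
  span AC: UDL 25: wL³/(24EI) = 639.7/EI
  span CE: point load 132 at a = 5.5: Pab(L + b)/(6LEI) = 998.2/EI
  relative rotation θ_0 = (889.4 + 998.2)/EI = 1888/EI
A unit hogging moment at C produces rotation L₁/(3EI) + L₂/(3EI) = 6.5/EI.
Slope continuity at C: θ_0 = M_C·6.5/EI, so M_C = 1888/6.5 = 290.4 kN·m (hogging).

M_C = 290.4 kN·m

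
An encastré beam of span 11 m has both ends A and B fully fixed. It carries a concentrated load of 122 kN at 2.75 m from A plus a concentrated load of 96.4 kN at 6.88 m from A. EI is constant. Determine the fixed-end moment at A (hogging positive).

Release both end moments; the primary structure is a simply-supported span AB with redundants M_A and M_B.
End rotations of the released simple span under the applied load (×1/EI):
  at A: point load 122 at a = 2.75: Pab(L + b)/(6LEI) = 807.3/EI
  at B: point load 122 at a = 2.75: Pab(L + a)/(6LEI) = 576.6/EI
  at A: point load 96.4 at a = 6.88: Pab(L + b)/(6LEI) = 626/EI
  at B: point load 96.4 at a = 6.88: Pab(L + a)/(6LEI) = 740.3/EI
  θ_A0 = 1433/EI,  θ_B0 = 1317/EI
Flexibility coefficients: a unit moment at one end gives L/(3EI) there and L/(6EI) at the far end, so f₁₁ = f₂₂ = 3.667/EI and f₁₂ = f₂₁ = 1.833/EI.
Compatibility — zero rotation at each built-in end:
  3.667 M_A + 1.833 M_B = 1433
  1.833 M_A + 3.667 M_B = 1317
Solving the pair gives M_A = 281.8 kN·m and M_B = 218.3 kN·m (hogging).

M_A = 281.8 kN·m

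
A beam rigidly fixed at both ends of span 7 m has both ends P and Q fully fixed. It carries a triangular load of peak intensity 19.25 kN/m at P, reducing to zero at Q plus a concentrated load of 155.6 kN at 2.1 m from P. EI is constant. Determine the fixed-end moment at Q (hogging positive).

M_Q = 100.1 kN·m

Release both end moments; the primary structure is a simply-supported span PQ with redundants M_P and M_Q.
On the primary (simply-supported) span, the end slopes from the loading are:
  at P: triangular load, peak 19.25: w₀L³/(45EI) = 146.7/EI
  at Q: triangular load, peak 19.25: 7w₀L³/(360EI) = 128.4/EI
  at P: point load 155.6 at a = 2.1: Pab(L + b)/(6LEI) = 453.7/EI
  at Q: point load 155.6 at a = 2.1: Pab(L + a)/(6LEI) = 346.9/EI
  θ_P0 = 600.4/EI,  θ_Q0 = 475.3/EI
Flexibility coefficients: a unit moment at one end gives L/(3EI) there and L/(6EI) at the far end, so f₁₁ = f₂₂ = 2.333/EI and f₁₂ = f₂₁ = 1.167/EI.
Compatibility — zero rotation at each built-in end:
  2.333 M_P + 1.167 M_Q = 600.4
  1.167 M_P + 2.333 M_Q = 475.3
Solving the pair gives M_P = 207.3 kN·m and M_Q = 100.1 kN·m (hogging).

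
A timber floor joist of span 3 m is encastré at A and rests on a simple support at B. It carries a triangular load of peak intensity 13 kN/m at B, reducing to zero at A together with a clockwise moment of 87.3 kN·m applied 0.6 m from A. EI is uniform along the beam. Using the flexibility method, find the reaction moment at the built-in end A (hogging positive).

Choose R_B as the redundant. The primary structure is the cantilever fixed at A.
Deflection at B on the released cantilever, summing each load's contribution:
  triangular load, peak 13 at the free end: 11w₀L⁴/(120EI) = 96.53/EI
  clockwise couple 87.3 at a = 0.6: M₀a(2L − a)/(2EI) = 141.4/EI
  δ_0 = 238/EI
Flexibility coefficient — unit upward force at B: δ_{BB} = L³/(3EI) = 9/EI.
The prop prevents deflection at B: R_B = δ_0/δ_{BB} = 238/9 = 26.44 kN.
Moment equilibrium about A: M_A = Σ(load moments about A) − R_B·L = 126.3 − 26.44×3 = 46.98 kN·m.

M_A = 46.98 kN·m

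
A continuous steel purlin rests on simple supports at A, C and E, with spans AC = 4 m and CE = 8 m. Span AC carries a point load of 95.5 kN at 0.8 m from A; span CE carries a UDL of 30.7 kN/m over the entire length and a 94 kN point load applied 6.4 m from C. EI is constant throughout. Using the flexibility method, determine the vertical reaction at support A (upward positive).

R_A = 20.38 kN

Release continuity at C by inserting a hinge; the redundant is the internal moment M_C. The primary structure is two simply-supported spans AC and CE.
Discontinuity in slope at C on the released structure — sum the simple-span end rotations:
  span AC: point load 95.5 at a = 0.8: Pab(L + a)/(6LEI) = 48.9/EI
  span CE: UDL 30.7: wL³/(24EI) = 654.9/EI
  span CE: point load 94 at a = 6.4: Pab(L + b)/(6LEI) = 192.5/EI
  relative rotation θ_0 = (48.9 + 847.4)/EI = 896.3/EI
A unit hogging moment at C produces rotation L₁/(3EI) + L₂/(3EI) = 4/EI.
Slope continuity at C: θ_0 = M_C·4/EI, so M_C = 896.3/4 = 224.1 kN·m (hogging).
Span AC, ΣM about A with M_C applied at C: R_C^{AC}·4 = 76.4 + 224.1, so R_C^{AC} = 75.12 kN and R_A = 95.5 − 75.12 = 20.38 kN.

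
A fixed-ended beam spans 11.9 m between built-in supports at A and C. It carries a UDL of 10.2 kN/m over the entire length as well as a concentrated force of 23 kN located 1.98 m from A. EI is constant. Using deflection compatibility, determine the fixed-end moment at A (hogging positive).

Release both end moments; the primary structure is a simply-supported span AC with redundants M_A and M_C.
On the primary (simply-supported) span, the end slopes from the loading are:
  at A: UDL 10.2: wL³/(24EI) = 716.2/EI
  at C: UDL 10.2: wL³/(24EI) = 716.2/EI
  at A: point load 23 at a = 1.98: Pab(L + b)/(6LEI) = 138.1/EI
  at C: point load 23 at a = 1.98: Pab(L + a)/(6LEI) = 87.82/EI
  θ_A0 = 854.3/EI,  θ_C0 = 804/EI
Flexibility coefficients: a unit moment at one end gives L/(3EI) there and L/(6EI) at the far end, so f₁₁ = f₂₂ = 3.967/EI and f₁₂ = f₂₁ = 1.983/EI.
Compatibility — zero rotation at each built-in end:
  3.967 M_A + 1.983 M_C = 854.3
  1.983 M_A + 3.967 M_C = 804
Solving the pair gives M_A = 152 kN·m and M_C = 126.7 kN·m (hogging).

M_A = 152 kN·m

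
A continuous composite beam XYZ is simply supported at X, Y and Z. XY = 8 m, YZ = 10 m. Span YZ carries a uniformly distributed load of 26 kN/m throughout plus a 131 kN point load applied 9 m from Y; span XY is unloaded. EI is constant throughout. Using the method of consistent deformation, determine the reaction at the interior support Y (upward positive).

R_Y = 191.8 kN

Release continuity at Y by inserting a hinge; the redundant is the internal moment M_Y. The primary structure is two simply-supported spans XY and YZ.
Rotations at Y on the released spans (each span's end-slope, ×1/EI):
  span YZ: UDL 26: wL³/(24EI) = 1083/EI
  span YZ: point load 131 at a = 9: Pab(L + b)/(6LEI) = 216.2/EI
  relative rotation θ_0 = (0 + 1299)/EI = 1299/EI
A unit hogging moment at Y produces rotation L₁/(3EI) + L₂/(3EI) = 6/EI.
Slope continuity at Y: θ_0 = M_Y·6/EI, so M_Y = 1299/6 = 216.6 kN·m (hogging).
Span XY, ΣM about X with M_Y applied at Y: R_Y^{XY}·8 = 0 + 216.6, so R_Y^{XY} = 27.07 kN and R_X = 0 − 27.07 = -27.07 kN.
Span YZ, ΣM about Z: R_Y^{YZ}·10 = 1431 + 216.6, so R_Y^{YZ} = 164.8 kN and R_Z = 391 − 164.8 = 226.2 kN.
R_Y = 27.07 + 164.8 = 191.8 kN.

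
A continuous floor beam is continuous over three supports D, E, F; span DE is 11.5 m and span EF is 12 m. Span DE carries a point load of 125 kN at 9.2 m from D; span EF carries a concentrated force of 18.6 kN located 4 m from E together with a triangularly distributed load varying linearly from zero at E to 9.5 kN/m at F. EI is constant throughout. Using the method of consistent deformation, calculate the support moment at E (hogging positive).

M_E = 163.2 kN·m

Release continuity at E by inserting a hinge; the redundant is the internal moment M_E. The primary structure is two simply-supported spans DE and EF.
End slopes at the hinge E, treating each span as simply supported:
  span DE: point load 125 at a = 9.2: Pab(L + a)/(6LEI) = 793.5/EI
  span EF: point load 18.6 at a = 4: Pab(L + b)/(6LEI) = 165.3/EI
  span EF: triangular load, peak 9.5: 7w₀L³/(360EI) = 319.2/EI
  relative rotation θ_0 = (793.5 + 484.5)/EI = 1278/EI
A unit hogging moment at E produces rotation L₁/(3EI) + L₂/(3EI) = 7.833/EI.
Slope continuity at E: θ_0 = M_E·7.833/EI, so M_E = 1278/7.833 = 163.2 kN·m (hogging).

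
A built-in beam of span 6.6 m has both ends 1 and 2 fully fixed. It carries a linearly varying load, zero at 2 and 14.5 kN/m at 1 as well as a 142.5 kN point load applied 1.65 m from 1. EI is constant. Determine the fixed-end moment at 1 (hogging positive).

M_1 = 163.8 kN·m

Release both end moments; the primary structure is a simply-supported span 12 with redundants M_1 and M_2.
Simple-span end rotations at 1 and 2 under the given loads:
  at 1: triangular load, peak 14.5: w₀L³/(45EI) = 92.64/EI
  at 2: triangular load, peak 14.5: 7w₀L³/(360EI) = 81.06/EI
  at 1: point load 142.5 at a = 1.65: Pab(L + b)/(6LEI) = 339.5/EI
  at 2: point load 142.5 at a = 1.65: Pab(L + a)/(6LEI) = 242.5/EI
  θ_10 = 432.1/EI,  θ_20 = 323.5/EI
Flexibility coefficients: a unit moment at one end gives L/(3EI) there and L/(6EI) at the far end, so f₁₁ = f₂₂ = 2.2/EI and f₁₂ = f₂₁ = 1.1/EI.
Compatibility — zero rotation at each built-in end:
  2.2 M_1 + 1.1 M_2 = 432.1
  1.1 M_1 + 2.2 M_2 = 323.5
Solving the pair gives M_1 = 163.8 kN·m and M_2 = 65.14 kN·m (hogging).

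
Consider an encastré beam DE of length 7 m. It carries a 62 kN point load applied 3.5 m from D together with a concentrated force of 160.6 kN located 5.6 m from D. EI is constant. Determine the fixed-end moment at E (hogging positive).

Release both end moments; the primary structure is a simply-supported span DE with redundants M_D and M_E.
End rotations of the released simple span under the applied load (×1/EI):
  at D: point load 62 at a = 3.5: Pab(L + b)/(6LEI) = 189.9/EI
  at E: point load 62 at a = 3.5: Pab(L + a)/(6LEI) = 189.9/EI
  at D: point load 160.6 at a = 5.6: Pab(L + b)/(6LEI) = 251.8/EI
  at E: point load 160.6 at a = 5.6: Pab(L + a)/(6LEI) = 377.7/EI
  θ_D0 = 441.7/EI,  θ_E0 = 567.6/EI
Flexibility coefficients: a unit moment at one end gives L/(3EI) there and L/(6EI) at the far end, so f₁₁ = f₂₂ = 2.333/EI and f₁₂ = f₂₁ = 1.167/EI.
Compatibility — zero rotation at each built-in end:
  2.333 M_D + 1.167 M_E = 441.7
  1.167 M_D + 2.333 M_E = 567.6
Solving the pair gives M_D = 90.22 kN·m and M_E = 198.1 kN·m (hogging).

M_E = 198.1 kN·m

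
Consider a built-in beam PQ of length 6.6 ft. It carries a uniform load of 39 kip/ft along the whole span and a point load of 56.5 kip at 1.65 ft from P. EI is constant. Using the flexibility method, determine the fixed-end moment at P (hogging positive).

M_P = 194 kip·ft

Release both end moments; the primary structure is a simply-supported span PQ with redundants M_P and M_Q.
End rotations of the released simple span under the applied load (×1/EI):
  at P: UDL 39: wL³/(24EI) = 467.2/EI
  at Q: UDL 39: wL³/(24EI) = 467.2/EI
  at P: point load 56.5 at a = 1.65: Pab(L + b)/(6LEI) = 134.6/EI
  at Q: point load 56.5 at a = 1.65: Pab(L + a)/(6LEI) = 96.14/EI
  θ_P0 = 601.8/EI,  θ_Q0 = 563.3/EI
Flexibility coefficients: a unit moment at one end gives L/(3EI) there and L/(6EI) at the far end, so f₁₁ = f₂₂ = 2.2/EI and f₁₂ = f₂₁ = 1.1/EI.
Compatibility — zero rotation at each built-in end:
  2.2 M_P + 1.1 M_Q = 601.8
  1.1 M_P + 2.2 M_Q = 563.3
Solving the pair gives M_P = 194 kip·ft and M_Q = 159 kip·ft (hogging).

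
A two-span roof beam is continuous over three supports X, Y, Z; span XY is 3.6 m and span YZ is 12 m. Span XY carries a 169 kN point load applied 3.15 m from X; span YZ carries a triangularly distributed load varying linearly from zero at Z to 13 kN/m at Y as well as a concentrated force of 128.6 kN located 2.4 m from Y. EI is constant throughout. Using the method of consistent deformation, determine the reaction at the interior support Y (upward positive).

Take M_Y as the redundant. Released structure: two simple spans XY and YZ with a hinge at Y.
Discontinuity in slope at Y on the released structure — sum the simple-span end rotations:
  span XY: point load 169 at a = 3.15: Pab(L + a)/(6LEI) = 74.86/EI
  span YZ: triangular load, peak 13: w₀L³/(45EI) = 499.2/EI
  span YZ: point load 128.6 at a = 2.4: Pab(L + b)/(6LEI) = 888.9/EI
  relative rotation θ_0 = (74.86 + 1388)/EI = 1463/EI
A unit hogging moment at Y produces rotation L₁/(3EI) + L₂/(3EI) = 5.2/EI.
Slope continuity at Y: θ_0 = M_Y·5.2/EI, so M_Y = 1463/5.2 = 281.3 kN·m (hogging).
Span XY, ΣM about X with M_Y applied at Y: R_Y^{XY}·3.6 = 532.4 + 281.3, so R_Y^{XY} = 226 kN and R_X = 169 − 226 = -57.02 kN.
Span YZ, ΣM about Z: R_Y^{YZ}·12 = 1859 + 281.3, so R_Y^{YZ} = 178.3 kN and R_Z = 206.6 − 178.3 = 28.28 kN.
R_Y = 226 + 178.3 = 404.3 kN.

R_Y = 404.3 kN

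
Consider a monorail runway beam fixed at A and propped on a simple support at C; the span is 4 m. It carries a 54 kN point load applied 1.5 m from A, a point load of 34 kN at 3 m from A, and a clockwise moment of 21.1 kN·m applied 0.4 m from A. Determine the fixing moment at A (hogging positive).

M_A = 72.16 kN·m

Remove the prop at C; the released (primary) structure is a cantilever built in at A.
Primary-structure tip deflection at C by superposition:
  point load 54 at a = 1.5: Pa²(3L − a)/(6EI) = 212.6/EI
  point load 34 at a = 3: Pa²(3L − a)/(6EI) = 459/EI
  clockwise couple 21.1 at a = 0.4: M₀a(2L − a)/(2EI) = 32.07/EI
  δ_0 = 703.7/EI
Flexibility coefficient — unit upward force at C: δ_{CC} = L³/(3EI) = 21.33/EI.
The prop prevents deflection at C: R_C = δ_0/δ_{CC} = 703.7/21.33 = 32.99 kN.
Moment equilibrium about A: M_A = Σ(load moments about A) − R_C·L = 204.1 − 32.99×4 = 72.16 kN·m.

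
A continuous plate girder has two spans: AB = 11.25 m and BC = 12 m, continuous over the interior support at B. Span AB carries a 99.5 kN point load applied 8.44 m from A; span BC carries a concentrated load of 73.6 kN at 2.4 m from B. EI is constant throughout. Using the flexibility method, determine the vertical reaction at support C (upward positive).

R_C = 1.848 kN

Take M_B as the redundant. Released structure: two simple spans AB and BC with a hinge at B.
Discontinuity in slope at B on the released structure — sum the simple-span end rotations:
  span AB: point load 99.5 at a = 8.44: Pab(L + a)/(6LEI) = 688.4/EI
  span BC: point load 73.6 at a = 2.4: Pab(L + b)/(6LEI) = 508.7/EI
  relative rotation θ_0 = (688.4 + 508.7)/EI = 1197/EI
A unit hogging moment at B produces rotation L₁/(3EI) + L₂/(3EI) = 7.75/EI.
Slope continuity at B: θ_0 = M_B·7.75/EI, so M_B = 1197/7.75 = 154.5 kN·m (hogging).
Span BC, ΣM about C: R_B^{BC}·12 = 706.6 + 154.5, so R_B^{BC} = 71.75 kN and R_C = 73.6 − 71.75 = 1.848 kN.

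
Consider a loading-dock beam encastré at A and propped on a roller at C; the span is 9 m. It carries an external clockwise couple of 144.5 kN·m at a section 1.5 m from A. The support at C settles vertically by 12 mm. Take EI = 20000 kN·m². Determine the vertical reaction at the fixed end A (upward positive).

R_A = -6.371 kN

Remove the prop at C; the released (primary) structure is a cantilever built in at A.
Deflection at C on the released cantilever, summing each load's contribution:
  clockwise couple 144.5 at a = 1.5: M₀a(2L − a)/(2EI) = 1788/EI
Flexibility coefficient — unit upward force at C: δ_{CC} = L³/(3EI) = 243/EI.
With EI = 20000 kN·m²: δ_0 = 0.089409 m and δ_{CC} = 0.01215 m/kN.
Compatibility — the beam at C must follow the support down by 0.012 m: δ_0 − R_C·δ_{CC} = 0.012, so R_C = (0.089409 − 0.012)/0.01215 = 6.371 kN.
Vertical equilibrium: R_A = ΣP − R_C = 0 − 6.371 = -6.371 kN.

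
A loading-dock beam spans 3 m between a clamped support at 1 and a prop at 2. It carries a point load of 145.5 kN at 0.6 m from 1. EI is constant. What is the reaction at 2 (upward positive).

Take the reaction at 2 as the redundant and release it; the primary structure is a cantilever fixed at 1.
Deflection at 2 on the released cantilever, summing each load's contribution:
  point load 145.5 at a = 0.6: Pa²(3L − a)/(6EI) = 73.33/EI
Flexibility coefficient — unit upward force at 2: δ_{22} = L³/(3EI) = 9/EI.
The prop prevents deflection at 2: R_2 = δ_0/δ_{22} = 73.33/9 = 8.148 kN.

R_2 = 8.148 kN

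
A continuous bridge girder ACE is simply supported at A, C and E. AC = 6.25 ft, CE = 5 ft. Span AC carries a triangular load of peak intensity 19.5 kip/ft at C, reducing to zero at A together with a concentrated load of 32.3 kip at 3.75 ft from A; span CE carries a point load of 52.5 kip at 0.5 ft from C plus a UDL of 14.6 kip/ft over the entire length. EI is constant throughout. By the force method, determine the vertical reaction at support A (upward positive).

R_A = 20.43 kip

Insert a hinge at C; M_C is the redundant, and each span becomes simply supported.
Discontinuity in slope at C on the released structure — sum the simple-span end rotations:
  span AC: triangular load, peak 19.5: w₀L³/(45EI) = 105.8/EI
  span AC: point load 32.3 at a = 3.75: Pab(L + a)/(6LEI) = 80.75/EI
  span CE: point load 52.5 at a = 0.5: Pab(L + b)/(6LEI) = 37.41/EI
  span CE: UDL 14.6: wL³/(24EI) = 76.04/EI
  relative rotation θ_0 = (186.5 + 113.4)/EI = 300/EI
A unit hogging moment at C produces rotation L₁/(3EI) + L₂/(3EI) = 3.75/EI.
Slope continuity at C: θ_0 = M_C·3.75/EI, so M_C = 300/3.75 = 80 kip·ft (hogging).
Span AC, ΣM about A with M_C applied at C: R_C^{AC}·6.25 = 375 + 80, so R_C^{AC} = 72.8 kip and R_A = 93.24 − 72.8 = 20.43 kip.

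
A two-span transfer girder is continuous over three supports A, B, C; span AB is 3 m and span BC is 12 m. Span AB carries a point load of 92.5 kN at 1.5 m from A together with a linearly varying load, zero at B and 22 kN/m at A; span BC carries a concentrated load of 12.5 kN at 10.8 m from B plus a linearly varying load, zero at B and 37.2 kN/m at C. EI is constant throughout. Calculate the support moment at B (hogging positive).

Release continuity at B by inserting a hinge; the redundant is the internal moment M_B. The primary structure is two simply-supported spans AB and BC.
Rotations at B on the released spans (each span's end-slope, ×1/EI):
  span AB: point load 92.5 at a = 1.5: Pab(L + a)/(6LEI) = 52.03/EI
  span AB: triangular load, peak 22: 7w₀L³/(360EI) = 11.55/EI
  span BC: point load 12.5 at a = 10.8: Pab(L + b)/(6LEI) = 29.7/EI
  span BC: triangular load, peak 37.2: 7w₀L³/(360EI) = 1250/EI
  relative rotation θ_0 = (63.58 + 1280)/EI = 1343/EI
A unit hogging moment at B produces rotation L₁/(3EI) + L₂/(3EI) = 5/EI.
Slope continuity at B: θ_0 = M_B·5/EI, so M_B = 1343/5 = 268.6 kN·m (hogging).

M_B = 268.6 kN·m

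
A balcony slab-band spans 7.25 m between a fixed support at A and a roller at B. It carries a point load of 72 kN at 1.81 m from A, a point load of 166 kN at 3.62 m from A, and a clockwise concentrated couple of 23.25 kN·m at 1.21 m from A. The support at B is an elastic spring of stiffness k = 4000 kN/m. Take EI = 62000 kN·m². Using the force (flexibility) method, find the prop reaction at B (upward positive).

R_B = 52.93 kN

Choose R_B as the redundant. The primary structure is the cantilever fixed at A.
Free-end deflection of the primary structure under the applied loading (downward +):
  point load 72 at a = 1.81: Pa²(3L − a)/(6EI) = 783.9/EI
  point load 166 at a = 3.62: Pa²(3L − a)/(6EI) = 6573/EI
  clockwise couple 23.25 at a = 1.21: M₀a(2L − a)/(2EI) = 186.9/EI
  δ_0 = 7544/EI
Tip deflection under a unit load at B: L³/(3EI) = 127/EI.
With EI = 62000 kN·m²: δ_0 = 0.12168 m and δ_{BB} = 0.002049 m/kN.
Compatibility — the spring shortens by R_B/k under the reaction it provides: δ_0 − R_B·δ_{BB} = R_B/k. With 1/k = 0.00025 m/kN, R_B = δ_0 / (δ_{BB} + 1/k) = 0.12168 / (0.002049 + 0.00025) = 52.93 kN.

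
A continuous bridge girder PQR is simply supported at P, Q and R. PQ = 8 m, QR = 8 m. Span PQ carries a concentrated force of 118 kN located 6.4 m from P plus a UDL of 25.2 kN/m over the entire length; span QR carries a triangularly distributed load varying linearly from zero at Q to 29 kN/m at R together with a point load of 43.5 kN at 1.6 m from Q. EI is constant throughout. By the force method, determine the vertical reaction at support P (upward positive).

Take M_Q as the redundant. Released structure: two simple spans PQ and QR with a hinge at Q.
End slopes at the hinge Q, treating each span as simply supported:
  span PQ: point load 118 at a = 6.4: Pab(L + a)/(6LEI) = 362.5/EI
  span PQ: UDL 25.2: wL³/(24EI) = 537.6/EI
  span QR: triangular load, peak 29: 7w₀L³/(360EI) = 288.7/EI
  span QR: point load 43.5 at a = 1.6: Pab(L + b)/(6LEI) = 133.6/EI
  relative rotation θ_0 = (900.1 + 422.3)/EI = 1322/EI
A unit hogging moment at Q produces rotation L₁/(3EI) + L₂/(3EI) = 5.333/EI.
Compatibility: M_Q·(L₁+L₂)/(3EI) = θ_0, giving M_Q = 248 kN·m (hogging).
Span PQ, ΣM about P with M_Q applied at Q: R_Q^{PQ}·8 = 1562 + 248, so R_Q^{PQ} = 226.2 kN and R_P = 319.6 − 226.2 = 93.41 kN.

R_P = 93.41 kN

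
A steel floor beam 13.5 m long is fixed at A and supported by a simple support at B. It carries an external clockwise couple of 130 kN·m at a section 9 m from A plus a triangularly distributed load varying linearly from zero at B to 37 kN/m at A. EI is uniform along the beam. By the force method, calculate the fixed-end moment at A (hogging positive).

Remove the prop at B; the released (primary) structure is a cantilever built in at A.
Downward deflection at the released point B due to the loads:
  clockwise couple 130 at a = 9: M₀a(2L − a)/(2EI) = 10530/EI
  triangular load, peak 37 at the fixed end: w₀L⁴/(30EI) = 40965/EI
  δ_0 = 51495/EI
Flexibility coefficient — unit upward force at B: δ_{BB} = L³/(3EI) = 820.1/EI.
The prop prevents deflection at B: R_B = δ_0/δ_{BB} = 51495/820.1 = 62.79 kN.
Moment equilibrium about A: M_A = Σ(load moments about A) − R_B·L = 1254 − 62.79×13.5 = 406.2 kN·m.

M_A = 406.2 kN·m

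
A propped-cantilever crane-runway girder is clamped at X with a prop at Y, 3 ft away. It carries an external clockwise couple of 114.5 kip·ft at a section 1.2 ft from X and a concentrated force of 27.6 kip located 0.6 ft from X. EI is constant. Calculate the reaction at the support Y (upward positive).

R_Y = 38.19 kip

Take the reaction at Y as the redundant and release it; the primary structure is a cantilever fixed at X.
Free-end deflection of the primary structure under the applied loading (downward +):
  clockwise couple 114.5 at a = 1.2: M₀a(2L − a)/(2EI) = 329.8/EI
  point load 27.6 at a = 0.6: Pa²(3L − a)/(6EI) = 13.91/EI
  δ_0 = 343.7/EI
Tip deflection under a unit load at Y: L³/(3EI) = 9/EI.
The prop prevents deflection at Y: R_Y = δ_0/δ_{YY} = 343.7/9 = 38.19 kip.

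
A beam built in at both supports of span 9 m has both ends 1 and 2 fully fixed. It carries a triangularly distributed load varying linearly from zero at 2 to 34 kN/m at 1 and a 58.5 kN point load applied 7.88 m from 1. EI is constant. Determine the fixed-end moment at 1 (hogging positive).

Release both end moments; the primary structure is a simply-supported span 12 with redundants M_1 and M_2.
On the primary (simply-supported) span, the end slopes from the loading are:
  at 1: triangular load, peak 34: w₀L³/(45EI) = 550.8/EI
  at 2: triangular load, peak 34: 7w₀L³/(360EI) = 481.9/EI
  at 1: point load 58.5 at a = 7.88: Pab(L + b)/(6LEI) = 96.76/EI
  at 2: point load 58.5 at a = 7.88: Pab(L + a)/(6LEI) = 161.4/EI
  θ_10 = 647.6/EI,  θ_20 = 643.3/EI
Flexibility coefficients: a unit moment at one end gives L/(3EI) there and L/(6EI) at the far end, so f₁₁ = f₂₂ = 3/EI and f₁₂ = f₂₁ = 1.5/EI.
Compatibility — zero rotation at each built-in end:
  3 M_1 + 1.5 M_2 = 647.6
  1.5 M_1 + 3 M_2 = 643.3
Solving the pair gives M_1 = 144.8 kN·m and M_2 = 142 kN·m (hogging).

M_1 = 144.8 kN·m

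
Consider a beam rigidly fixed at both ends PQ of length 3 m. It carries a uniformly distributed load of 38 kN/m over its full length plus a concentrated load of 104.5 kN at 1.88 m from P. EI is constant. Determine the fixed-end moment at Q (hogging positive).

M_Q = 74.46 kN·m

Release both end moments; the primary structure is a simply-supported span PQ with redundants M_P and M_Q.
Simple-span end rotations at P and Q under the given loads:
  at P: UDL 38: wL³/(24EI) = 42.75/EI
  at Q: UDL 38: wL³/(24EI) = 42.75/EI
  at P: point load 104.5 at a = 1.88: Pab(L + b)/(6LEI) = 50.36/EI
  at Q: point load 104.5 at a = 1.88: Pab(L + a)/(6LEI) = 59.65/EI
  θ_P0 = 93.11/EI,  θ_Q0 = 102.4/EI
Flexibility coefficients: a unit moment at one end gives L/(3EI) there and L/(6EI) at the far end, so f₁₁ = f₂₂ = 1/EI and f₁₂ = f₂₁ = 0.5/EI.
Compatibility — zero rotation at each built-in end:
  1 M_P + 0.5 M_Q = 93.11
  0.5 M_P + 1 M_Q = 102.4
Solving the pair gives M_P = 55.88 kN·m and M_Q = 74.46 kN·m (hogging).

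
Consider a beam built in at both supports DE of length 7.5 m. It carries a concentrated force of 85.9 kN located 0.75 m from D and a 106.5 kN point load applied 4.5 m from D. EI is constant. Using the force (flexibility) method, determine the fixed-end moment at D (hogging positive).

Release both end moments; the primary structure is a simply-supported span DE with redundants M_D and M_E.
On the primary (simply-supported) span, the end slopes from the loading are:
  at D: point load 85.9 at a = 0.75: Pab(L + b)/(6LEI) = 137.7/EI
  at E: point load 85.9 at a = 0.75: Pab(L + a)/(6LEI) = 79.73/EI
  at D: point load 106.5 at a = 4.5: Pab(L + b)/(6LEI) = 335.5/EI
  at E: point load 106.5 at a = 4.5: Pab(L + a)/(6LEI) = 383.4/EI
  θ_D0 = 473.2/EI,  θ_E0 = 463.1/EI
Flexibility coefficients: a unit moment at one end gives L/(3EI) there and L/(6EI) at the far end, so f₁₁ = f₂₂ = 2.5/EI and f₁₂ = f₂₁ = 1.25/EI.
Compatibility — zero rotation at each built-in end:
  2.5 M_D + 1.25 M_E = 473.2
  1.25 M_D + 2.5 M_E = 463.1
Solving the pair gives M_D = 128.9 kN·m and M_E = 120.8 kN·m (hogging).

M_D = 128.9 kN·m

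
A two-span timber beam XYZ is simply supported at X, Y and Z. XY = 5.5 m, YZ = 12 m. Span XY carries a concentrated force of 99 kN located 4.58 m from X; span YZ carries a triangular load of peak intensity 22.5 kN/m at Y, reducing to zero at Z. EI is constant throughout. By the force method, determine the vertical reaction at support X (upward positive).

Release continuity at Y by inserting a hinge; the redundant is the internal moment M_Y. The primary structure is two simply-supported spans XY and YZ.
Discontinuity in slope at Y on the released structure — sum the simple-span end rotations:
  span XY: point load 99 at a = 4.58: Pab(L + a)/(6LEI) = 127.4/EI
  span YZ: triangular load, peak 22.5: w₀L³/(45EI) = 864/EI
  relative rotation θ_0 = (127.4 + 864)/EI = 991.4/EI
A unit hogging moment at Y produces rotation L₁/(3EI) + L₂/(3EI) = 5.833/EI.
Compatibility: M_Y·(L₁+L₂)/(3EI) = θ_0, giving M_Y = 170 kN·m (hogging).
Span XY, ΣM about X with M_Y applied at Y: R_Y^{XY}·5.5 = 453.4 + 170, so R_Y^{XY} = 113.3 kN and R_X = 99 − 113.3 = -14.34 kN.

R_X = -14.34 kN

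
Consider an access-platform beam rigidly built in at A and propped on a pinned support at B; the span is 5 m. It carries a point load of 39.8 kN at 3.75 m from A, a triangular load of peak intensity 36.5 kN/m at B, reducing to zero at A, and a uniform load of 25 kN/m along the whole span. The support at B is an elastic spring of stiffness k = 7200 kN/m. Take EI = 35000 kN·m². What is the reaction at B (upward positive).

R_B = 109.5 kN

Choose R_B as the redundant. The primary structure is the cantilever fixed at A.
Downward deflection at the released point B due to the loads:
  point load 39.8 at a = 3.75: Pa²(3L − a)/(6EI) = 1049/EI
  triangular load, peak 36.5 at the free end: 11w₀L⁴/(120EI) = 2091/EI
  UDL 25: wL⁴/(8EI) = 1953/EI
  δ_0 = 5094/EI
Flexibility coefficient — unit upward force at B: δ_{BB} = L³/(3EI) = 41.67/EI.
With EI = 35000 kN·m²: δ_0 = 0.14553 m and δ_{BB} = 0.00119 m/kN.
Compatibility — the spring shortens by R_B/k under the reaction it provides: δ_0 − R_B·δ_{BB} = R_B/k. With 1/k = 0.000139 m/kN, R_B = δ_0 / (δ_{BB} + 1/k) = 0.14553 / (0.00119 + 0.000139) = 109.5 kN.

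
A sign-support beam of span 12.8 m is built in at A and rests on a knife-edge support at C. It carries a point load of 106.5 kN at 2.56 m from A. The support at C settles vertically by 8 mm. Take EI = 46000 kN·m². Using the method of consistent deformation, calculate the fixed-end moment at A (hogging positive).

M_A = 203 kN·m

Release the roller at C. Primary structure: cantilever fixed at A.
Deflection at C on the released cantilever, summing each load's contribution:
  point load 106.5 at a = 2.56: Pa²(3L − a)/(6EI) = 4169/EI
Flexibility coefficient — unit upward force at C: δ_{CC} = L³/(3EI) = 699.1/EI.
With EI = 46000 kN·m²: δ_0 = 0.090633 m and δ_{CC} = 0.015197 m/kN.
Compatibility — the beam at C must follow the support down by 0.008 m: δ_0 − R_C·δ_{CC} = 0.008, so R_C = (0.090633 − 0.008)/0.015197 = 5.438 kN.
Moment equilibrium about A: M_A = Σ(load moments about A) − R_C·L = 272.6 − 5.438×12.8 = 203 kN·m.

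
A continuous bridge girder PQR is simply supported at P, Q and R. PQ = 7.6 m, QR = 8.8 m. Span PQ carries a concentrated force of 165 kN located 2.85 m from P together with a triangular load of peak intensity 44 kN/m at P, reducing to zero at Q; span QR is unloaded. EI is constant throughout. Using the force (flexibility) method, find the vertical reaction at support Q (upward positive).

R_Q = 157.4 kN

Take M_Q as the redundant. Released structure: two simple spans PQ and QR with a hinge at Q.
End slopes at the hinge Q, treating each span as simply supported:
  span PQ: point load 165 at a = 2.85: Pab(L + a)/(6LEI) = 511.9/EI
  span PQ: triangular load, peak 44: 7w₀L³/(360EI) = 375.6/EI
  relative rotation θ_0 = (887.5 + 0)/EI = 887.5/EI
A unit hogging moment at Q produces rotation L₁/(3EI) + L₂/(3EI) = 5.467/EI.
Compatibility: M_Q·(L₁+L₂)/(3EI) = θ_0, giving M_Q = 162.3 kN·m (hogging).
Span PQ, ΣM about P with M_Q applied at Q: R_Q^{PQ}·7.6 = 893.8 + 162.3, so R_Q^{PQ} = 139 kN and R_P = 332.2 − 139 = 193.2 kN.
Span QR, ΣM about R: R_Q^{QR}·8.8 = 0 + 162.3, so R_Q^{QR} = 18.45 kN and R_R = 0 − 18.45 = -18.45 kN.
R_Q = 139 + 18.45 = 157.4 kN.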